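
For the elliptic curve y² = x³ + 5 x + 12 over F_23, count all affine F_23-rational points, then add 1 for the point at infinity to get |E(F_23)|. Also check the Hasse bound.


Affine points = {(0, 9), (0, 14), (1, 8), (1, 15), (3, 10), (3, 13), (4, 2), (4, 21), (5, 1), (5, 22), (8, 9), (8, 14), (9, 2), (9, 21), (10, 2), (10, 21), (11, 8), (11, 15), (12, 11), (12, 12), (15, 9), (15, 14), (16, 5), (16, 18), (18, 0), (20, 4), (20, 19), (22, 11), (22, 12)}; affine count = 29; |E(F_23)| = 30.

Discriminant check: Δ ∝ 4a³ + 27b² = 4·5³ + 27·12² = 4·125 + 27·144 ≡ 18 (mod 23). Nonzero ⇒ E is nonsingular.
For each x ∈ F_23, compute rhs = x³ + 5·x + 12 mod 23, then count y ∈ F_23 with y² ≡ rhs.
  x = 0: rhs = 12, matching y values: 9, 14 (2 points).
  x = 1: rhs = 18, matching y values: 8, 15 (2 points).
  x = 2: rhs = 7, matching y values: none (0 points).
  x = 3: rhs = 8, matching y values: 10, 13 (2 points).
  x = 4: rhs = 4, matching y values: 2, 21 (2 points).
  x = 5: rhs = 1, matching y values: 1, 22 (2 points).
  x = 6: rhs = 5, matching y values: none (0 points).
  x = 7: rhs = 22, matching y values: none (0 points).
  x = 8: rhs = 12, matching y values: 9, 14 (2 points).
  x = 9: rhs = 4, matching y values: 2, 21 (2 points).
  x = 10: rhs = 4, matching y values: 2, 21 (2 points).
  x = 11: rhs = 18, matching y values: 8, 15 (2 points).
  x = 12: rhs = 6, matching y values: 11, 12 (2 points).
  x = 13: rhs = 20, matching y values: none (0 points).
  x = 14: rhs = 20, matching y values: none (0 points).
  x = 15: rhs = 12, matching y values: 9, 14 (2 points).
  x = 16: rhs = 2, matching y values: 5, 18 (2 points).
  x = 17: rhs = 19, matching y values: none (0 points).
  x = 18: rhs = 0, matching y values: 0 (1 points).
  x = 19: rhs = 20, matching y values: none (0 points).
  x = 20: rhs = 16, matching y values: 4, 19 (2 points).
  x = 21: rhs = 17, matching y values: none (0 points).
  x = 22: rhs = 6, matching y values: 11, 12 (2 points).
Total affine count: 29.
Full point count |E(F_23)| = 29 + 1 = 30.
Hasse bound: |30 − (23+1)| = |6| = 6 ≤ 2√23 ≈ 9.5917 ✓.


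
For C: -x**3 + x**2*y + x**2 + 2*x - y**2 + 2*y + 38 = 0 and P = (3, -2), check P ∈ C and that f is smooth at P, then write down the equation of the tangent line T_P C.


Tangent line at P: -31*x + 15*y + 123 = 0.

Step 1: f(3, -2) = 0, so P lies on C.
Step 2: partial derivatives
  f_x(x, y) = -3*x**2 + 2*x*y + 2*x + 2, f_y(x, y) = x**2 - 2*y + 2.
  f_x(P) = -31, f_y(P) = 15 (gradient nonzero, so P is smooth).
Step 3: tangent line at P: -31·(x − 3) + 15·(y − -2) = 0.
Expanding: -31*x + 15*y + 123 = 0.


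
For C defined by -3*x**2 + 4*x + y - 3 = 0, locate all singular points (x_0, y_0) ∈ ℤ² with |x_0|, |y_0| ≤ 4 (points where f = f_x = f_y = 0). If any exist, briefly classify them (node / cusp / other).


No singular points in the scanned grid; C is smooth there.

Compute partial derivatives:
  f_x = 4 - 6*x.
  f_y = 1.
f_y = 1 is a nonzero constant, so f_y never vanishes: no point (x, y) can satisfy f = f_x = f_y = 0. In particular no (x, y) ∈ {−4, ..., 4}² is singular; the curve is smooth.


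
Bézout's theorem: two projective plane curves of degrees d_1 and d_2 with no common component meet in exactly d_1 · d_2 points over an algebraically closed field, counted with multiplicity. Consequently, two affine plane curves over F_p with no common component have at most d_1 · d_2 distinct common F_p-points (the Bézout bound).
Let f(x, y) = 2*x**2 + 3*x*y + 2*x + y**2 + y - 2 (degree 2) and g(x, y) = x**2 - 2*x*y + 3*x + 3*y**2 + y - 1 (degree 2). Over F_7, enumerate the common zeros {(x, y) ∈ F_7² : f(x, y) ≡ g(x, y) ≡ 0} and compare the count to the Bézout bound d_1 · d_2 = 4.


Common zeros: ∅; count = 0; Bézout bound = 4.

deg(f) = 2, deg(g) = 2, so Bézout bound = 4.
Scan x ∈ F_7. For each x, list the y ∈ F_7 with f(x, y) ≡ 0 and those with g(x, y) ≡ 0 (mod 7); the common zeros in that column are the intersection.
  x = 0: f ≡ 0 at y ∈ {1, 5}; g ≡ 0 at y ∈ ∅; common: ∅.
  x = 1: f ≡ 0 at y ∈ {1, 2}; g ≡ 0 at y ∈ {6}; common: ∅.
  x = 2: f ≡ 0 at y ∈ {2, 5}; g ≡ 0 at y ∈ ∅; common: ∅.
  x = 3: f ≡ 0 at y ∈ ∅; g ≡ 0 at y ∈ ∅; common: ∅.
  x = 4: f ≡ 0 at y ∈ ∅; g ≡ 0 at y ∈ ∅; common: ∅.
  x = 5: f ≡ 0 at y ∈ ∅; g ≡ 0 at y ∈ ∅; common: ∅.
  x = 6: f ≡ 0 at y ∈ ∅; g ≡ 0 at y ∈ ∅; common: ∅.
Collecting: common zeros = ∅, so the count is 0.
Comparison with the Bézout bound: 0 ≤ 4 = deg(f)·deg(g), as expected for curves with no common component (the affine F_7-count falls short of the bound because intersections may lie at infinity, over extension fields, or carry multiplicity).


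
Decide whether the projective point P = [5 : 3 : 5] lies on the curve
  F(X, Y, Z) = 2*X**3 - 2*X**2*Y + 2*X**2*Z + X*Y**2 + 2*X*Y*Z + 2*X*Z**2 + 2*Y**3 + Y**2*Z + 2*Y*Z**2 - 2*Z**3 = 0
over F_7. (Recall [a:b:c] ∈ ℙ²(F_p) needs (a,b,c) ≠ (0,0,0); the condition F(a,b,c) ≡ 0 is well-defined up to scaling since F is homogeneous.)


F(5,3,5) ≡ 3 (mod 7); P is NOT on the curve.

Evaluate F(5, 3, 5) term-by-term (mod 7).
  2*X**3 ↦ 2·125·1·1 = 250
  -2*X**2*Y ↦ -2·25·3·1 = -150
  2*X**2*Z ↦ 2·25·1·5 = 250
  X*Y**2 ↦ 1·5·9·1 = 45
  2*X*Y*Z ↦ 2·5·3·5 = 150
  2*X*Z**2 ↦ 2·5·1·25 = 250
  2*Y**3 ↦ 2·1·27·1 = 54
  Y**2*Z ↦ 1·1·9·5 = 45
  2*Y*Z**2 ↦ 2·1·3·25 = 150
  -2*Z**3 ↦ -2·1·1·125 = -250
Sum: F(5, 3, 5) = (250) + (-150) + (250) + (45) + (150) + (250) + (54) + (45) + (150) + (-250) = 794.
Reducing mod 7: 794 ≡ 3 (mod 7).
Since F(a, b, c) ≡ 3 ≠ 0 (mod 7), P does NOT lie on the curve.


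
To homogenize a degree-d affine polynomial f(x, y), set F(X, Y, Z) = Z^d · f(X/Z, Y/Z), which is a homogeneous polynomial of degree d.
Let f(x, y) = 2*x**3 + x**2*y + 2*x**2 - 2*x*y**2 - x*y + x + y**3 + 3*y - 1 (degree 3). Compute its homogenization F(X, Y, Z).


F(X, Y, Z) = 2*X**3 + X**2*Y + 2*X**2*Z - 2*X*Y**2 - X*Y*Z + X*Z**2 + Y**3 + 3*Y*Z**2 - Z**3

deg(f) = 3.
Substitute x = X/Z, y = Y/Z into f, then multiply by Z^3.
  monomial 2·x^3·y^0 ↦ 2·X^3·Y^0·Z^0.
  monomial 1·x^2·y^1 ↦ 1·X^2·Y^1·Z^0.
  monomial 2·x^2·y^0 ↦ 2·X^2·Y^0·Z^1.
  monomial -2·x^1·y^2 ↦ -2·X^1·Y^2·Z^0.
  monomial -1·x^1·y^1 ↦ -1·X^1·Y^1·Z^1.
  monomial 1·x^1·y^0 ↦ 1·X^1·Y^0·Z^2.
  monomial 1·x^0·y^3 ↦ 1·X^0·Y^3·Z^0.
  monomial 3·x^0·y^1 ↦ 3·X^0·Y^1·Z^2.
  monomial -1·x^0·y^0 ↦ -1·X^0·Y^0·Z^3.
Collecting: F(X, Y, Z) = 2*X**3 + X**2*Y + 2*X**2*Z - 2*X*Y**2 - X*Y*Z + X*Z**2 + Y**3 + 3*Y*Z**2 - Z**3.


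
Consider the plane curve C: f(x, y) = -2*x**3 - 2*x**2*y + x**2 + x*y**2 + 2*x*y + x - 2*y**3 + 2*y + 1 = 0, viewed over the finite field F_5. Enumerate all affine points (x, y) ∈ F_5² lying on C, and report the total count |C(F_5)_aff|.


Affine F_5-points: {(3, 1), (3, 2)}; count = 2.

For each of the 25 pairs (x, y) ∈ F_5², evaluate f(x, y) mod 5. Record the zeros.
  x = 0: [0↦1, 1↦1, 2↦4, 3↦3, 4↦1]  zeros at y ∈ ∅
  x = 1: [0↦1, 1↦2, 2↦3, 3↦2, 4↦2]  zeros at y ∈ ∅
  x = 2: [0↦1, 1↦4, 2↦4, 3↦4, 4↦2]  zeros at y ∈ ∅
  x = 3: [0↦4, 1↦0, 2↦0, 3↦2, 4↦4]  zeros at y ∈ {1, 2}
  x = 4: [0↦3, 1↦3, 2↦4, 3↦4, 4↦1]  zeros at y ∈ ∅
Collecting zeros: affine points = {(3, 1), (3, 2)}.
Total count |C(F_5)_aff| = 2.


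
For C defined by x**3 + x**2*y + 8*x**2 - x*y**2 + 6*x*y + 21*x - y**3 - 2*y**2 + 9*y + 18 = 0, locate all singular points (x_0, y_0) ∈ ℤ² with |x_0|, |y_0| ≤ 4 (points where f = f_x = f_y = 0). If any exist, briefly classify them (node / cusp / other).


Singular points: {(-3, 0)}; classification: node.

Compute partial derivatives:
  f_x = 3*x**2 + 2*x*y + 16*x - y**2 + 6*y + 21.
  f_y = x**2 - 2*x*y + 6*x - 3*y**2 - 4*y + 9.
Scan x_0 ∈ {−4, ..., 4}. For each x_0, f_y(x_0, y) is a polynomial in y; find its integer roots y ∈ {−4, ..., 4}, then test f_x and f at those candidates.
  x = -4: f_y(-4, y) = -3*y**2 + 4*y + 1; no integer root y with |y| ≤ 4.
  x = -3: f_y(-3, y) = -3*y**2 + 2*y; vanishes at y ∈ {0}. (-3, 0): f_x = 0, f = 0 — SINGULAR.
  x = -2: f_y(-2, y) = 1 - 3*y**2; no integer root y with |y| ≤ 4.
  x = -1: f_y(-1, y) = -3*y**2 - 2*y + 4; no integer root y with |y| ≤ 4.
  x = 0: f_y(0, y) = -3*y**2 - 4*y + 9; no integer root y with |y| ≤ 4.
  x = 1: f_y(1, y) = -3*y**2 - 6*y + 16; no integer root y with |y| ≤ 4.
  x = 2: f_y(2, y) = -3*y**2 - 8*y + 25; no integer root y with |y| ≤ 4.
  x = 3: f_y(3, y) = -3*y**2 - 10*y + 36; no integer root y with |y| ≤ 4.
  x = 4: f_y(4, y) = -3*y**2 - 12*y + 49; no integer root y with |y| ≤ 4.
Only singular point on the grid: (-3, 0).
Classify: substitute x = -3 + u, y = 0 + v and expand: f = u**3 + u**2*v - u**2 - u*v**2 - v**3 + v**2.
No constant or linear terms (consistent with a singular point). Quadratic part: -u**2 + v**2. Cubic part: u**3 + u**2*v - u*v**2 - v**3.
The quadratic part v**2 - u**2 = (v − u)(v + u) splits into two distinct linear factors, so there are two distinct tangent lines y − 0 = ±(x − -3) — this is a node (ordinary double point).
Classification: node.


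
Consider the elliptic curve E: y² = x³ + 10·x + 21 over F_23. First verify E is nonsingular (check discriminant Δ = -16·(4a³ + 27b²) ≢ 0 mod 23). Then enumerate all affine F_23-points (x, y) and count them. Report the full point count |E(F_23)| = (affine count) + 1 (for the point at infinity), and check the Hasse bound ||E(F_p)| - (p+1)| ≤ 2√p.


Affine points = {(1, 3), (1, 20), (2, 7), (2, 16), (3, 3), (3, 20), (5, 9), (5, 14), (9, 9), (9, 14), (11, 6), (11, 17), (12, 11), (12, 12), (13, 5), (13, 18), (15, 2), (15, 21), (19, 3), (19, 20), (21, 4), (21, 19)}; affine count = 22; |E(F_23)| = 23.

Discriminant check: Δ ∝ 4a³ + 27b² = 4·10³ + 27·21² = 4·1000 + 27·441 ≡ 14 (mod 23). Nonzero ⇒ E is nonsingular.
For each x ∈ F_23, compute rhs = x³ + 10·x + 21 mod 23, then count y ∈ F_23 with y² ≡ rhs.
  x = 0: rhs = 21, matching y values: none (0 points).
  x = 1: rhs = 9, matching y values: 3, 20 (2 points).
  x = 2: rhs = 3, matching y values: 7, 16 (2 points).
  x = 3: rhs = 9, matching y values: 3, 20 (2 points).
  x = 4: rhs = 10, matching y values: none (0 points).
  x = 5: rhs = 12, matching y values: 9, 14 (2 points).
  x = 6: rhs = 21, matching y values: none (0 points).
  x = 7: rhs = 20, matching y values: none (0 points).
  x = 8: rhs = 15, matching y values: none (0 points).
  x = 9: rhs = 12, matching y values: 9, 14 (2 points).
  x = 10: rhs = 17, matching y values: none (0 points).
  x = 11: rhs = 13, matching y values: 6, 17 (2 points).
  x = 12: rhs = 6, matching y values: 11, 12 (2 points).
  x = 13: rhs = 2, matching y values: 5, 18 (2 points).
  x = 14: rhs = 7, matching y values: none (0 points).
  x = 15: rhs = 4, matching y values: 2, 21 (2 points).
  x = 16: rhs = 22, matching y values: none (0 points).
  x = 17: rhs = 21, matching y values: none (0 points).
  x = 18: rhs = 7, matching y values: none (0 points).
  x = 19: rhs = 9, matching y values: 3, 20 (2 points).
  x = 20: rhs = 10, matching y values: none (0 points).
  x = 21: rhs = 16, matching y values: 4, 19 (2 points).
  x = 22: rhs = 10, matching y values: none (0 points).
Total affine count: 22.
Full point count |E(F_23)| = 22 + 1 = 23.
Hasse bound: |23 − (23+1)| = |-1| = 1 ≤ 2√23 ≈ 9.5917 ✓.


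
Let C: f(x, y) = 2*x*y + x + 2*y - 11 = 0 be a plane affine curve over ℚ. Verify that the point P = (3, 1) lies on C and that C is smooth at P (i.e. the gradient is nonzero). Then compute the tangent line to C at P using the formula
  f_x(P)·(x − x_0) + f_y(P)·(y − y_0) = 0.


Tangent line at P: 3*x + 8*y - 17 = 0.

Step 1: f(3, 1) = 0, so P lies on C.
Step 2: partial derivatives
  f_x(x, y) = 2*y + 1, f_y(x, y) = 2*x + 2.
  f_x(P) = 3, f_y(P) = 8 (gradient nonzero, so P is smooth).
Step 3: tangent line at P: 3·(x − 3) + 8·(y − 1) = 0.
Expanding: 3*x + 8*y - 17 = 0.


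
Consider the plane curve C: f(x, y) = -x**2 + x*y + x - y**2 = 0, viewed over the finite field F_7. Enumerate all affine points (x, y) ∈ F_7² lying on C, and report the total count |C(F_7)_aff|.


Affine F_7-points: {(0, 0), (1, 0), (1, 1), (5, 2), (5, 3), (6, 3)}; count = 6.

For each of the 49 pairs (x, y) ∈ F_7², evaluate f(x, y) mod 7. Record the zeros.
  x = 0: [0↦0, 1↦6, 2↦3, 3↦5, 4↦5, 5↦3, 6↦6]  zeros at y ∈ {0}
  x = 1: [0↦0, 1↦0, 2↦5, 3↦1, 4↦2, 5↦1, 6↦5]  zeros at y ∈ {0, 1}
  x = 2: [0↦5, 1↦6, 2↦5, 3↦2, 4↦4, 5↦4, 6↦2]  zeros at y ∈ ∅
  x = 3: [0↦1, 1↦3, 2↦3, 3↦1, 4↦4, 5↦5, 6↦4]  zeros at y ∈ ∅
  x = 4: [0↦2, 1↦5, 2↦6, 3↦5, 4↦2, 5↦4, 6↦4]  zeros at y ∈ ∅
  x = 5: [0↦1, 1↦5, 2↦0, 3↦0, 4↦5, 5↦1, 6↦2]  zeros at y ∈ {2, 3}
  x = 6: [0↦5, 1↦3, 2↦6, 3↦0, 4↦6, 5↦3, 6↦5]  zeros at y ∈ {3}
Collecting zeros: affine points = {(0, 0), (1, 0), (1, 1), (5, 2), (5, 3), (6, 3)}.
Total count |C(F_7)_aff| = 6.


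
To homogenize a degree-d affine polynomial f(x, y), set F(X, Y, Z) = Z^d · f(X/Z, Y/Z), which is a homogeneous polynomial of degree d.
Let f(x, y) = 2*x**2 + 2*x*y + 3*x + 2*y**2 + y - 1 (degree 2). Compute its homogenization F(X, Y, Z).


F(X, Y, Z) = 2*X**2 + 2*X*Y + 3*X*Z + 2*Y**2 + Y*Z - Z**2

deg(f) = 2.
Substitute x = X/Z, y = Y/Z into f, then multiply by Z^2.
  monomial 2·x^2·y^0 ↦ 2·X^2·Y^0·Z^0.
  monomial 2·x^1·y^1 ↦ 2·X^1·Y^1·Z^0.
  monomial 3·x^1·y^0 ↦ 3·X^1·Y^0·Z^1.
  monomial 2·x^0·y^2 ↦ 2·X^0·Y^2·Z^0.
  monomial 1·x^0·y^1 ↦ 1·X^0·Y^1·Z^1.
  monomial -1·x^0·y^0 ↦ -1·X^0·Y^0·Z^2.
Collecting: F(X, Y, Z) = 2*X**2 + 2*X*Y + 3*X*Z + 2*Y**2 + Y*Z - Z**2.


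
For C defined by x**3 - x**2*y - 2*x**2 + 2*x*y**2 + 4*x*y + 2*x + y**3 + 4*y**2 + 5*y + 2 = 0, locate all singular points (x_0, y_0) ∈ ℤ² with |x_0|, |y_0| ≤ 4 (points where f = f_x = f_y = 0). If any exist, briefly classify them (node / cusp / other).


Singular points: {(0, -1)}; classification: node.

Compute partial derivatives:
  f_x = 3*x**2 - 2*x*y - 4*x + 2*y**2 + 4*y + 2.
  f_y = -x**2 + 4*x*y + 4*x + 3*y**2 + 8*y + 5.
Scan x_0 ∈ {−4, ..., 4}. For each x_0, f_y(x_0, y) is a polynomial in y; find its integer roots y ∈ {−4, ..., 4}, then test f_x and f at those candidates.
  x = -4: f_y(-4, y) = 3*y**2 - 8*y - 27; no integer root y with |y| ≤ 4.
  x = -3: f_y(-3, y) = 3*y**2 - 4*y - 16; no integer root y with |y| ≤ 4.
  x = -2: f_y(-2, y) = 3*y**2 - 7; no integer root y with |y| ≤ 4.
  x = -1: f_y(-1, y) = 3*y**2 + 4*y; vanishes at y ∈ {0}. (-1, 0): f_x = 9 ≠ 0.
  x = 0: f_y(0, y) = 3*y**2 + 8*y + 5; vanishes at y ∈ {-1}. (0, -1): f_x = 0, f = 0 — SINGULAR.
  x = 1: f_y(1, y) = 3*y**2 + 12*y + 8; no integer root y with |y| ≤ 4.
  x = 2: f_y(2, y) = 3*y**2 + 16*y + 9; no integer root y with |y| ≤ 4.
  x = 3: f_y(3, y) = 3*y**2 + 20*y + 8; no integer root y with |y| ≤ 4.
  x = 4: f_y(4, y) = 3*y**2 + 24*y + 5; no integer root y with |y| ≤ 4.
Only singular point on the grid: (0, -1).
Classify: substitute x = 0 + u, y = -1 + v and expand: f = u**3 - u**2*v - u**2 + 2*u*v**2 + v**3 + v**2.
No constant or linear terms (consistent with a singular point). Quadratic part: -u**2 + v**2. Cubic part: u**3 - u**2*v + 2*u*v**2 + v**3.
The quadratic part v**2 - u**2 = (v − u)(v + u) splits into two distinct linear factors, so there are two distinct tangent lines y − -1 = ±(x − 0) — this is a node (ordinary double point).
Classification: node.


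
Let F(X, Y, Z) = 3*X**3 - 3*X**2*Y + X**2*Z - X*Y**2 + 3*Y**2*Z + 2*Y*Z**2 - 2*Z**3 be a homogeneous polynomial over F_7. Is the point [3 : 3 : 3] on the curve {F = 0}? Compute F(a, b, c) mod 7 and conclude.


F(3,3,3) ≡ 4 (mod 7); P is NOT on the curve.

Evaluate F(3, 3, 3) term-by-term (mod 7).
  3*X**3 ↦ 3·27·1·1 = 81
  -3*X**2*Y ↦ -3·9·3·1 = -81
  X**2*Z ↦ 1·9·1·3 = 27
  -X*Y**2 ↦ -1·3·9·1 = -27
  3*Y**2*Z ↦ 3·1·9·3 = 81
  2*Y*Z**2 ↦ 2·1·3·9 = 54
  -2*Z**3 ↦ -2·1·1·27 = -54
Sum: F(3, 3, 3) = (81) + (-81) + (27) + (-27) + (81) + (54) + (-54) = 81.
Reducing mod 7: 81 ≡ 4 (mod 7).
Since F(a, b, c) ≡ 4 ≠ 0 (mod 7), P does NOT lie on the curve.


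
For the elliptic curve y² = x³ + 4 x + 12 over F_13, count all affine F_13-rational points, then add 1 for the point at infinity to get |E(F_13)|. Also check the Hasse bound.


Affine points = {(0, 5), (0, 8), (1, 2), (1, 11), (3, 5), (3, 8), (4, 1), (4, 12), (5, 1), (5, 12), (8, 6), (8, 7), (9, 6), (9, 7), (10, 5), (10, 8), (11, 3), (11, 10)}; affine count = 18; |E(F_13)| = 19.

Discriminant check: Δ ∝ 4a³ + 27b² = 4·4³ + 27·12² = 4·64 + 27·144 ≡ 10 (mod 13). Nonzero ⇒ E is nonsingular.
For each x ∈ F_13, compute rhs = x³ + 4·x + 12 mod 13, then count y ∈ F_13 with y² ≡ rhs.
  x = 0: rhs = 12, matching y values: 5, 8 (2 points).
  x = 1: rhs = 4, matching y values: 2, 11 (2 points).
  x = 2: rhs = 2, matching y values: none (0 points).
  x = 3: rhs = 12, matching y values: 5, 8 (2 points).
  x = 4: rhs = 1, matching y values: 1, 12 (2 points).
  x = 5: rhs = 1, matching y values: 1, 12 (2 points).
  x = 6: rhs = 5, matching y values: none (0 points).
  x = 7: rhs = 6, matching y values: none (0 points).
  x = 8: rhs = 10, matching y values: 6, 7 (2 points).
  x = 9: rhs = 10, matching y values: 6, 7 (2 points).
  x = 10: rhs = 12, matching y values: 5, 8 (2 points).
  x = 11: rhs = 9, matching y values: 3, 10 (2 points).
  x = 12: rhs = 7, matching y values: none (0 points).
Total affine count: 18.
Full point count |E(F_13)| = 18 + 1 = 19.
Hasse bound: |19 − (13+1)| = |5| = 5 ≤ 2√13 ≈ 7.2111 ✓.


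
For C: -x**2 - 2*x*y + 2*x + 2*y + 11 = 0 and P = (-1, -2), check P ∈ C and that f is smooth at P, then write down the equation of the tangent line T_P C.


Tangent line at P: 8*x + 4*y + 16 = 0.

Step 1: f(-1, -2) = 0, so P lies on C.
Step 2: partial derivatives
  f_x(x, y) = -2*x - 2*y + 2, f_y(x, y) = 2 - 2*x.
  f_x(P) = 8, f_y(P) = 4 (gradient nonzero, so P is smooth).
Step 3: tangent line at P: 8·(x − -1) + 4·(y − -2) = 0.
Expanding: 8*x + 4*y + 16 = 0.


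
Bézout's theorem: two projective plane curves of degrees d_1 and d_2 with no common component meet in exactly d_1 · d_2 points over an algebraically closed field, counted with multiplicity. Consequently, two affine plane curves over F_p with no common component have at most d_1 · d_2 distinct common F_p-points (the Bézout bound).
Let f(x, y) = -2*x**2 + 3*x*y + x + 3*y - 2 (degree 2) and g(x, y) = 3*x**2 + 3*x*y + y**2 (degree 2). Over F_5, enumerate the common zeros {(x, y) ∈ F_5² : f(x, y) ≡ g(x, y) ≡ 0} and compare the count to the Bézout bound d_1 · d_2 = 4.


Common zeros: ∅; count = 0; Bézout bound = 4.

deg(f) = 2, deg(g) = 2, so Bézout bound = 4.
Scan x ∈ F_5. For each x, list the y ∈ F_5 with f(x, y) ≡ 0 and those with g(x, y) ≡ 0 (mod 5); the common zeros in that column are the intersection.
  x = 0: f ≡ 0 at y ∈ {4}; g ≡ 0 at y ∈ {0}; common: ∅.
  x = 1: f ≡ 0 at y ∈ {3}; g ≡ 0 at y ∈ ∅; common: ∅.
  x = 2: f ≡ 0 at y ∈ {2}; g ≡ 0 at y ∈ ∅; common: ∅.
  x = 3: f ≡ 0 at y ∈ {1}; g ≡ 0 at y ∈ ∅; common: ∅.
  x = 4: f ≡ 0 at y ∈ {0, 1, 2, 3, 4}; g ≡ 0 at y ∈ ∅; common: ∅.
Collecting: common zeros = ∅, so the count is 0.
Comparison with the Bézout bound: 0 ≤ 4 = deg(f)·deg(g), as expected for curves with no common component (the affine F_5-count falls short of the bound because intersections may lie at infinity, over extension fields, or carry multiplicity).


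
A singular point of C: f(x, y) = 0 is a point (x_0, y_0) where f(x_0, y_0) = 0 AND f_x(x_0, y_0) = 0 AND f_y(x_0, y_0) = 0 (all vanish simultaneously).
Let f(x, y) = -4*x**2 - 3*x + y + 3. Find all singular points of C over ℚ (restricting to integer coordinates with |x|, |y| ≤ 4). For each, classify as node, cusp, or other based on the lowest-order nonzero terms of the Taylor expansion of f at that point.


No singular points in the scanned grid; C is smooth there.

Compute partial derivatives:
  f_x = -8*x - 3.
  f_y = 1.
f_y = 1 is a nonzero constant, so f_y never vanishes: no point (x, y) can satisfy f = f_x = f_y = 0. In particular no (x, y) ∈ {−4, ..., 4}² is singular; the curve is smooth.


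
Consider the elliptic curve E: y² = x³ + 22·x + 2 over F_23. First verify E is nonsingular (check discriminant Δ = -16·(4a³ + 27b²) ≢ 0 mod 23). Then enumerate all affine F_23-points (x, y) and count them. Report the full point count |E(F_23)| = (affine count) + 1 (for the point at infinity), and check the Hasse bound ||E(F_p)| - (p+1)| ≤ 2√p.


Affine points = {(0, 5), (0, 18), (1, 5), (1, 18), (2, 10), (2, 13), (3, 7), (3, 16), (4, 4), (4, 19), (7, 4), (7, 19), (8, 0), (9, 3), (9, 20), (10, 7), (10, 16), (12, 4), (12, 19), (13, 1), (13, 22), (14, 8), (14, 15), (15, 2), (15, 21), (20, 1), (20, 22), (22, 5), (22, 18)}; affine count = 29; |E(F_23)| = 30.

Discriminant check: Δ ∝ 4a³ + 27b² = 4·22³ + 27·2² = 4·10648 + 27·4 ≡ 12 (mod 23). Nonzero ⇒ E is nonsingular.
For each x ∈ F_23, compute rhs = x³ + 22·x + 2 mod 23, then count y ∈ F_23 with y² ≡ rhs.
  x = 0: rhs = 2, matching y values: 5, 18 (2 points).
  x = 1: rhs = 2, matching y values: 5, 18 (2 points).
  x = 2: rhs = 8, matching y values: 10, 13 (2 points).
  x = 3: rhs = 3, matching y values: 7, 16 (2 points).
  x = 4: rhs = 16, matching y values: 4, 19 (2 points).
  x = 5: rhs = 7, matching y values: none (0 points).
  x = 6: rhs = 5, matching y values: none (0 points).
  x = 7: rhs = 16, matching y values: 4, 19 (2 points).
  x = 8: rhs = 0, matching y values: 0 (1 points).
  x = 9: rhs = 9, matching y values: 3, 20 (2 points).
  x = 10: rhs = 3, matching y values: 7, 16 (2 points).
  x = 11: rhs = 11, matching y values: none (0 points).
  x = 12: rhs = 16, matching y values: 4, 19 (2 points).
  x = 13: rhs = 1, matching y values: 1, 22 (2 points).
  x = 14: rhs = 18, matching y values: 8, 15 (2 points).
  x = 15: rhs = 4, matching y values: 2, 21 (2 points).
  x = 16: rhs = 11, matching y values: none (0 points).
  x = 17: rhs = 22, matching y values: none (0 points).
  x = 18: rhs = 20, matching y values: none (0 points).
  x = 19: rhs = 11, matching y values: none (0 points).
  x = 20: rhs = 1, matching y values: 1, 22 (2 points).
  x = 21: rhs = 19, matching y values: none (0 points).
  x = 22: rhs = 2, matching y values: 5, 18 (2 points).
Total affine count: 29.
Full point count |E(F_23)| = 29 + 1 = 30.
Hasse bound: |30 − (23+1)| = |6| = 6 ≤ 2√23 ≈ 9.5917 ✓.


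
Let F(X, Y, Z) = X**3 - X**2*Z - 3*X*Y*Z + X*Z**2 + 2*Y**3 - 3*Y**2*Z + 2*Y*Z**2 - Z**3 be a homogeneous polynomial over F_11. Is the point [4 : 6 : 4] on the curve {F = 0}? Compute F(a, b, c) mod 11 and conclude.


F(4,6,4) ≡ 3 (mod 11); P is NOT on the curve.

Evaluate F(4, 6, 4) term-by-term (mod 11).
  X**3 ↦ 1·64·1·1 = 64
  -X**2*Z ↦ -1·16·1·4 = -64
  -3*X*Y*Z ↦ -3·4·6·4 = -288
  X*Z**2 ↦ 1·4·1·16 = 64
  2*Y**3 ↦ 2·1·216·1 = 432
  -3*Y**2*Z ↦ -3·1·36·4 = -432
  2*Y*Z**2 ↦ 2·1·6·16 = 192
  -Z**3 ↦ -1·1·1·64 = -64
Sum: F(4, 6, 4) = (64) + (-64) + (-288) + (64) + (432) + (-432) + (192) + (-64) = -96.
Reducing mod 11: -96 ≡ 3 (mod 11).
Since F(a, b, c) ≡ 3 ≠ 0 (mod 11), P does NOT lie on the curve.


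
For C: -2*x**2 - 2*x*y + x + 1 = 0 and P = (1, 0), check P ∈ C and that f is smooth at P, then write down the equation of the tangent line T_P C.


Tangent line at P: -3*x - 2*y + 3 = 0.

Step 1: f(1, 0) = 0, so P lies on C.
Step 2: partial derivatives
  f_x(x, y) = -4*x - 2*y + 1, f_y(x, y) = -2*x.
  f_x(P) = -3, f_y(P) = -2 (gradient nonzero, so P is smooth).
Step 3: tangent line at P: -3·(x − 1) + -2·(y − 0) = 0.
Expanding: -3*x - 2*y + 3 = 0.


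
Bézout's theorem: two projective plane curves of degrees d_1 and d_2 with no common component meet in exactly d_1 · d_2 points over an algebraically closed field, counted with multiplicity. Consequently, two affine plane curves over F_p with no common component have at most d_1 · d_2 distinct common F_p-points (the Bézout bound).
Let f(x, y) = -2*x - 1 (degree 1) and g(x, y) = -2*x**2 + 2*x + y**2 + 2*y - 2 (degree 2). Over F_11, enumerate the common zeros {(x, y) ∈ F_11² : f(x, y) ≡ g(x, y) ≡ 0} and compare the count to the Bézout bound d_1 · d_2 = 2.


Common zeros: ∅; count = 0; Bézout bound = 2.

deg(f) = 1, deg(g) = 2, so Bézout bound = 2.
Scan x ∈ F_11. For each x, list the y ∈ F_11 with f(x, y) ≡ 0 and those with g(x, y) ≡ 0 (mod 11); the common zeros in that column are the intersection.
  x = 0: f ≡ 0 at y ∈ ∅; g ≡ 0 at y ∈ {4, 5}; common: ∅.
  x = 1: f ≡ 0 at y ∈ ∅; g ≡ 0 at y ∈ {4, 5}; common: ∅.
  x = 2: f ≡ 0 at y ∈ ∅; g ≡ 0 at y ∈ ∅; common: ∅.
  x = 3: f ≡ 0 at y ∈ ∅; g ≡ 0 at y ∈ {1, 8}; common: ∅.
  x = 4: f ≡ 0 at y ∈ ∅; g ≡ 0 at y ∈ {3, 6}; common: ∅.
  x = 5: f ≡ 0 at y ∈ {0, 1, 2, 3, 4, 5, 6, 7, 8, 9, 10}; g ≡ 0 at y ∈ ∅; common: ∅.
  x = 6: f ≡ 0 at y ∈ ∅; g ≡ 0 at y ∈ ∅; common: ∅.
  x = 7: f ≡ 0 at y ∈ ∅; g ≡ 0 at y ∈ ∅; common: ∅.
  x = 8: f ≡ 0 at y ∈ ∅; g ≡ 0 at y ∈ {3, 6}; common: ∅.
  x = 9: f ≡ 0 at y ∈ ∅; g ≡ 0 at y ∈ {1, 8}; common: ∅.
  x = 10: f ≡ 0 at y ∈ ∅; g ≡ 0 at y ∈ ∅; common: ∅.
Collecting: common zeros = ∅, so the count is 0.
Comparison with the Bézout bound: 0 ≤ 2 = deg(f)·deg(g), as expected for curves with no common component (the affine F_11-count falls short of the bound because intersections may lie at infinity, over extension fields, or carry multiplicity).


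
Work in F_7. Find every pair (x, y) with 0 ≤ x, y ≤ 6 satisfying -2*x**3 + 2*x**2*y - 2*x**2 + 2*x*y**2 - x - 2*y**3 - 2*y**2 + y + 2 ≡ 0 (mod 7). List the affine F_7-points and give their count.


Affine F_7-points: {(0, 4), (1, 4), (1, 5), (2, 2), (2, 4), (3, 2), (4, 3), (5, 5), (6, 1)}; count = 9.

For each of the 49 pairs (x, y) ∈ F_7², evaluate f(x, y) mod 7. Record the zeros.
  x = 0: [0↦2, 1↦6, 2↦1, 3↦3, 4↦0, 5↦1, 6↦1]  zeros at y ∈ {4}
  x = 1: [0↦4, 1↦5, 2↦1, 3↦1, 4↦0, 5↦0, 6↦3]  zeros at y ∈ {4, 5}
  x = 2: [0↦4, 1↦6, 2↦0, 3↦2, 4↦0, 5↦3, 6↦6]  zeros at y ∈ {2, 4}
  x = 3: [0↦4, 1↦4, 2↦0, 3↦1, 4↦2, 5↦5, 6↦5]  zeros at y ∈ {2}
  x = 4: [0↦6, 1↦1, 2↦3, 3↦0, 4↦1, 5↦1, 6↦2]  zeros at y ∈ {3}
  x = 5: [0↦5, 1↦6, 2↦4, 3↦1, 4↦6, 5↦0, 6↦6]  zeros at y ∈ {5}
  x = 6: [0↦3, 1↦0, 2↦5, 3↦6, 4↦5, 5↦4, 6↦5]  zeros at y ∈ {1}
Collecting zeros: affine points = {(0, 4), (1, 4), (1, 5), (2, 2), (2, 4), (3, 2), (4, 3), (5, 5), (6, 1)}.
Total count |C(F_7)_aff| = 9.


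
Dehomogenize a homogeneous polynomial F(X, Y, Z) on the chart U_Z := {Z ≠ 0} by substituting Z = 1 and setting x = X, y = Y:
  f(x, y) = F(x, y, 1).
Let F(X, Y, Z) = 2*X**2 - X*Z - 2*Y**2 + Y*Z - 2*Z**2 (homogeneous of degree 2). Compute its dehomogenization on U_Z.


f(x, y) = 2*x**2 - x - 2*y**2 + y - 2

On U_Z we set Z = 1. Each monomial c·X^i·Y^j·Z^k in F becomes c·x^i·y^j·1^k = c·x^i·y^j.
Substituting Z = 1: F(X, Y, 1) = 2*x**2 - x - 2*y**2 + y - 2.
Note: deg(f) ≤ deg(F) = 2; strict inequality happens when F is divisible by Z (lost terms).


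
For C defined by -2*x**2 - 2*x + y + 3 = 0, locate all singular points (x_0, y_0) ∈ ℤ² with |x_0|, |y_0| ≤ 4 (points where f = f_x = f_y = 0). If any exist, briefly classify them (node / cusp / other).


No singular points in the scanned grid; C is smooth there.

Compute partial derivatives:
  f_x = -4*x - 2.
  f_y = 1.
f_y = 1 is a nonzero constant, so f_y never vanishes: no point (x, y) can satisfy f = f_x = f_y = 0. In particular no (x, y) ∈ {−4, ..., 4}² is singular; the curve is smooth.


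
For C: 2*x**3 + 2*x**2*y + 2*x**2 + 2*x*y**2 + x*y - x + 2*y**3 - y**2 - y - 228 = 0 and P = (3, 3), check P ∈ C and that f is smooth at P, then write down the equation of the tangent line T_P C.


Tangent line at P: 122*x + 104*y - 678 = 0.

Step 1: f(3, 3) = 0, so P lies on C.
Step 2: partial derivatives
  f_x(x, y) = 6*x**2 + 4*x*y + 4*x + 2*y**2 + y - 1, f_y(x, y) = 2*x**2 + 4*x*y + x + 6*y**2 - 2*y - 1.
  f_x(P) = 122, f_y(P) = 104 (gradient nonzero, so P is smooth).
Step 3: tangent line at P: 122·(x − 3) + 104·(y − 3) = 0.
Expanding: 122*x + 104*y - 678 = 0.


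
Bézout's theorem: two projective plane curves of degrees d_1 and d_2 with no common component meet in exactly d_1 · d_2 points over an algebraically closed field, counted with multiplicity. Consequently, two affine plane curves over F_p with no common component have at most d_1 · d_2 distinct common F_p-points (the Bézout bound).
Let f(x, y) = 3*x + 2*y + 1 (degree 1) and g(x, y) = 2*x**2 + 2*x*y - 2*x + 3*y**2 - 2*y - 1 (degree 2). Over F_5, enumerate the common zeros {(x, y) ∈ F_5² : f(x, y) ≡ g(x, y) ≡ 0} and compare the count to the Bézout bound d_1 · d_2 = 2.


Common zeros: ∅; count = 0; Bézout bound = 2.

deg(f) = 1, deg(g) = 2, so Bézout bound = 2.
Scan x ∈ F_5. For each x, list the y ∈ F_5 with f(x, y) ≡ 0 and those with g(x, y) ≡ 0 (mod 5); the common zeros in that column are the intersection.
  x = 0: f ≡ 0 at y ∈ {2}; g ≡ 0 at y ∈ {1, 3}; common: ∅.
  x = 1: f ≡ 0 at y ∈ {3}; g ≡ 0 at y ∈ ∅; common: ∅.
  x = 2: f ≡ 0 at y ∈ {4}; g ≡ 0 at y ∈ ∅; common: ∅.
  x = 3: f ≡ 0 at y ∈ {0}; g ≡ 0 at y ∈ {3, 4}; common: ∅.
  x = 4: f ≡ 0 at y ∈ {1}; g ≡ 0 at y ∈ {4}; common: ∅.
Collecting: common zeros = ∅, so the count is 0.
Comparison with the Bézout bound: 0 ≤ 2 = deg(f)·deg(g), as expected for curves with no common component (the affine F_5-count falls short of the bound because intersections may lie at infinity, over extension fields, or carry multiplicity).


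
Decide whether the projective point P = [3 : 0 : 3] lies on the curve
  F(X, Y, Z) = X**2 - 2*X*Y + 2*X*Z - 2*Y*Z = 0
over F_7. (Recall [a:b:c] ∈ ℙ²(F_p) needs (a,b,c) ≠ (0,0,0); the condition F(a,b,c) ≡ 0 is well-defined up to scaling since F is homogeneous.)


F(3,0,3) ≡ 6 (mod 7); P is NOT on the curve.

Evaluate F(3, 0, 3) term-by-term (mod 7).
  X**2 ↦ 1·9·1·1 = 9
  -2*X*Y ↦ -2·3·0·1 = 0
  2*X*Z ↦ 2·3·1·3 = 18
  -2*Y*Z ↦ -2·1·0·3 = 0
Sum: F(3, 0, 3) = (9) + (0) + (18) + (0) = 27.
Reducing mod 7: 27 ≡ 6 (mod 7).
Since F(a, b, c) ≡ 6 ≠ 0 (mod 7), P does NOT lie on the curve.


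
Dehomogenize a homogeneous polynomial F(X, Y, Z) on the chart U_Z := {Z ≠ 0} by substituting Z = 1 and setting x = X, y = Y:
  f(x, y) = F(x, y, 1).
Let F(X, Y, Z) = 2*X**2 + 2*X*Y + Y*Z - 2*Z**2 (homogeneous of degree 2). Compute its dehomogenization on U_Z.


f(x, y) = 2*x**2 + 2*x*y + y - 2

On U_Z we set Z = 1. Each monomial c·X^i·Y^j·Z^k in F becomes c·x^i·y^j·1^k = c·x^i·y^j.
Substituting Z = 1: F(X, Y, 1) = 2*x**2 + 2*x*y + y - 2.
Note: deg(f) ≤ deg(F) = 2; strict inequality happens when F is divisible by Z (lost terms).


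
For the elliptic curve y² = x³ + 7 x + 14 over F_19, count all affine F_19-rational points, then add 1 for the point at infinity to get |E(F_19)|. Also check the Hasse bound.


Affine points = {(2, 6), (2, 13), (3, 9), (3, 10), (4, 7), (4, 12), (6, 5), (6, 14), (7, 8), (7, 11), (10, 1), (10, 18), (11, 4), (11, 15), (14, 5), (14, 14), (15, 6), (15, 13), (16, 2), (16, 17), (17, 7), (17, 12), (18, 5), (18, 14)}; affine count = 24; |E(F_19)| = 25.

Discriminant check: Δ ∝ 4a³ + 27b² = 4·7³ + 27·14² = 4·343 + 27·196 ≡ 14 (mod 19). Nonzero ⇒ E is nonsingular.
For each x ∈ F_19, compute rhs = x³ + 7·x + 14 mod 19, then count y ∈ F_19 with y² ≡ rhs.
  x = 0: rhs = 14, matching y values: none (0 points).
  x = 1: rhs = 3, matching y values: none (0 points).
  x = 2: rhs = 17, matching y values: 6, 13 (2 points).
  x = 3: rhs = 5, matching y values: 9, 10 (2 points).
  x = 4: rhs = 11, matching y values: 7, 12 (2 points).
  x = 5: rhs = 3, matching y values: none (0 points).
  x = 6: rhs = 6, matching y values: 5, 14 (2 points).
  x = 7: rhs = 7, matching y values: 8, 11 (2 points).
  x = 8: rhs = 12, matching y values: none (0 points).
  x = 9: rhs = 8, matching y values: none (0 points).
  x = 10: rhs = 1, matching y values: 1, 18 (2 points).
  x = 11: rhs = 16, matching y values: 4, 15 (2 points).
  x = 12: rhs = 2, matching y values: none (0 points).
  x = 13: rhs = 3, matching y values: none (0 points).
  x = 14: rhs = 6, matching y values: 5, 14 (2 points).
  x = 15: rhs = 17, matching y values: 6, 13 (2 points).
  x = 16: rhs = 4, matching y values: 2, 17 (2 points).
  x = 17: rhs = 11, matching y values: 7, 12 (2 points).
  x = 18: rhs = 6, matching y values: 5, 14 (2 points).
Total affine count: 24.
Full point count |E(F_19)| = 24 + 1 = 25.
Hasse bound: |25 − (19+1)| = |5| = 5 ≤ 2√19 ≈ 8.7178 ✓.


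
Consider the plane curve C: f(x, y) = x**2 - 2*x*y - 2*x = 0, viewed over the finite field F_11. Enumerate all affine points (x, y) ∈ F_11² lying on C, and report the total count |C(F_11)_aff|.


Affine F_11-points: {(0, 0), (0, 1), (0, 2), (0, 3), (0, 4), (0, 5), (0, 6), (0, 7), (0, 8), (0, 9), (0, 10), (1, 5), (2, 0), (3, 6), (4, 1), (5, 7), (6, 2), (7, 8), (8, 3), (9, 9), (10, 4)}; count = 21.

For each of the 121 pairs (x, y) ∈ F_11², evaluate f(x, y) mod 11. Record the zeros.
  x = 0: [0↦0, 1↦0, 2↦0, 3↦0, 4↦0, 5↦0, 6↦0, 7↦0, 8↦0, 9↦0, 10↦0]  zeros at y ∈ {0, 1, 2, 3, 4, 5, 6, 7, 8, 9, 10}
  x = 1: [0↦10, 1↦8, 2↦6, 3↦4, 4↦2, 5↦0, 6↦9, 7↦7, 8↦5, 9↦3, 10↦1]  zeros at y ∈ {5}
  x = 2: [0↦0, 1↦7, 2↦3, 3↦10, 4↦6, 5↦2, 6↦9, 7↦5, 8↦1, 9↦8, 10↦4]  zeros at y ∈ {0}
  x = 3: [0↦3, 1↦8, 2↦2, 3↦7, 4↦1, 5↦6, 6↦0, 7↦5, 8↦10, 9↦4, 10↦9]  zeros at y ∈ {6}
  x = 4: [0↦8, 1↦0, 2↦3, 3↦6, 4↦9, 5↦1, 6↦4, 7↦7, 8↦10, 9↦2, 10↦5]  zeros at y ∈ {1}
  x = 5: [0↦4, 1↦5, 2↦6, 3↦7, 4↦8, 5↦9, 6↦10, 7↦0, 8↦1, 9↦2, 10↦3]  zeros at y ∈ {7}
  x = 6: [0↦2, 1↦1, 2↦0, 3↦10, 4↦9, 5↦8, 6↦7, 7↦6, 8↦5, 9↦4, 10↦3]  zeros at y ∈ {2}
  x = 7: [0↦2, 1↦10, 2↦7, 3↦4, 4↦1, 5↦9, 6↦6, 7↦3, 8↦0, 9↦8, 10↦5]  zeros at y ∈ {8}
  x = 8: [0↦4, 1↦10, 2↦5, 3↦0, 4↦6, 5↦1, 6↦7, 7↦2, 8↦8, 9↦3, 10↦9]  zeros at y ∈ {3}
  x = 9: [0↦8, 1↦1, 2↦5, 3↦9, 4↦2, 5↦6, 6↦10, 7↦3, 8↦7, 9↦0, 10↦4]  zeros at y ∈ {9}
  x = 10: [0↦3, 1↦5, 2↦7, 3↦9, 4↦0, 5↦2, 6↦4, 7↦6, 8↦8, 9↦10, 10↦1]  zeros at y ∈ {4}
Collecting zeros: affine points = {(0, 0), (0, 1), (0, 2), (0, 3), (0, 4), (0, 5), (0, 6), (0, 7), (0, 8), (0, 9), (0, 10), (1, 5), (2, 0), (3, 6), (4, 1), (5, 7), (6, 2), (7, 8), (8, 3), (9, 9), (10, 4)}.
Total count |C(F_11)_aff| = 21.


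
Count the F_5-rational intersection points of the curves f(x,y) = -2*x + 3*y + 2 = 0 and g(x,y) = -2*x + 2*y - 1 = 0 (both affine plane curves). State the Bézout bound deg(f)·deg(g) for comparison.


Common zeros: {(4, 2)}; count = 1; Bézout bound = 1.

deg(f) = 1, deg(g) = 1, so Bézout bound = 1.
Scan x ∈ F_5. For each x, list the y ∈ F_5 with f(x, y) ≡ 0 and those with g(x, y) ≡ 0 (mod 5); the common zeros in that column are the intersection.
  x = 0: f ≡ 0 at y ∈ {1}; g ≡ 0 at y ∈ {3}; common: ∅.
  x = 1: f ≡ 0 at y ∈ {0}; g ≡ 0 at y ∈ {4}; common: ∅.
  x = 2: f ≡ 0 at y ∈ {4}; g ≡ 0 at y ∈ {0}; common: ∅.
  x = 3: f ≡ 0 at y ∈ {3}; g ≡ 0 at y ∈ {1}; common: ∅.
  x = 4: f ≡ 0 at y ∈ {2}; g ≡ 0 at y ∈ {2}; common: {2}.
Collecting: common zeros = {(4, 2)}, so the count is 1.
Comparison with the Bézout bound: 1 ≤ 1 = deg(f)·deg(g), as expected for curves with no common component (the bound is attained).


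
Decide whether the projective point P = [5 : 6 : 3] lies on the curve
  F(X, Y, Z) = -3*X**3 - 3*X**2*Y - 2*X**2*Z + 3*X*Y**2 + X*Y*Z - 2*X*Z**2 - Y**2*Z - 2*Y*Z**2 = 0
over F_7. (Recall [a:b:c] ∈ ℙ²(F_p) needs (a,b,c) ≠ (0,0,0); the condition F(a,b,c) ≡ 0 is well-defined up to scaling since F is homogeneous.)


F(5,6,3) ≡ 0 (mod 7); P is on the curve.

Evaluate F(5, 6, 3) term-by-term (mod 7).
  -3*X**3 ↦ -3·125·1·1 = -375
  -3*X**2*Y ↦ -3·25·6·1 = -450
  -2*X**2*Z ↦ -2·25·1·3 = -150
  3*X*Y**2 ↦ 3·5·36·1 = 540
  X*Y*Z ↦ 1·5·6·3 = 90
  -2*X*Z**2 ↦ -2·5·1·9 = -90
  -Y**2*Z ↦ -1·1·36·3 = -108
  -2*Y*Z**2 ↦ -2·1·6·9 = -108
Sum: F(5, 6, 3) = (-375) + (-450) + (-150) + (540) + (90) + (-90) + (-108) + (-108) = -651.
Reducing mod 7: -651 ≡ 0 (mod 7).
Since F(a, b, c) ≡ 0 (mod 7), P lies on the curve.


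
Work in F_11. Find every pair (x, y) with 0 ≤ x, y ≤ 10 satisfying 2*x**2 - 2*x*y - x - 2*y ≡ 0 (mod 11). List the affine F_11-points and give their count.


Affine F_11-points: {(0, 0), (1, 3), (2, 1), (3, 6), (4, 5), (5, 1), (6, 0), (7, 5), (8, 3), (9, 6)}; count = 10.

For each of the 121 pairs (x, y) ∈ F_11², evaluate f(x, y) mod 11. Record the zeros.
  x = 0: [0↦0, 1↦9, 2↦7, 3↦5, 4↦3, 5↦1, 6↦10, 7↦8, 8↦6, 9↦4, 10↦2]  zeros at y ∈ {0}
  x = 1: [0↦1, 1↦8, 2↦4, 3↦0, 4↦7, 5↦3, 6↦10, 7↦6, 8↦2, 9↦9, 10↦5]  zeros at y ∈ {3}
  x = 2: [0↦6, 1↦0, 2↦5, 3↦10, 4↦4, 5↦9, 6↦3, 7↦8, 8↦2, 9↦7, 10↦1]  zeros at y ∈ {1}
  x = 3: [0↦4, 1↦7, 2↦10, 3↦2, 4↦5, 5↦8, 6↦0, 7↦3, 8↦6, 9↦9, 10↦1]  zeros at y ∈ {6}
  x = 4: [0↦6, 1↦7, 2↦8, 3↦9, 4↦10, 5↦0, 6↦1, 7↦2, 8↦3, 9↦4, 10↦5]  zeros at y ∈ {5}
  x = 5: [0↦1, 1↦0, 2↦10, 3↦9, 4↦8, 5↦7, 6↦6, 7↦5, 8↦4, 9↦3, 10↦2]  zeros at y ∈ {1}
  x = 6: [0↦0, 1↦8, 2↦5, 3↦2, 4↦10, 5↦7, 6↦4, 7↦1, 8↦9, 9↦6, 10↦3]  zeros at y ∈ {0}
  x = 7: [0↦3, 1↦9, 2↦4, 3↦10, 4↦5, 5↦0, 6↦6, 7↦1, 8↦7, 9↦2, 10↦8]  zeros at y ∈ {5}
  x = 8: [0↦10, 1↦3, 2↦7, 3↦0, 4↦4, 5↦8, 6↦1, 7↦5, 8↦9, 9↦2, 10↦6]  zeros at y ∈ {3}
  x = 9: [0↦10, 1↦1, 2↦3, 3↦5, 4↦7, 5↦9, 6↦0, 7↦2, 8↦4, 9↦6, 10↦8]  zeros at y ∈ {6}
  x = 10: [0↦3, 1↦3, 2↦3, 3↦3, 4↦3, 5↦3, 6↦3, 7↦3, 8↦3, 9↦3, 10↦3]  zeros at y ∈ ∅
Collecting zeros: affine points = {(0, 0), (1, 3), (2, 1), (3, 6), (4, 5), (5, 1), (6, 0), (7, 5), (8, 3), (9, 6)}.
Total count |C(F_11)_aff| = 10.


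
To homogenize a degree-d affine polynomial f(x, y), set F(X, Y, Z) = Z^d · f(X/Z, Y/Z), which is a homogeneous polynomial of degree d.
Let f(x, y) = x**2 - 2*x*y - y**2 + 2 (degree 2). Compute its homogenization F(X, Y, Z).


F(X, Y, Z) = X**2 - 2*X*Y - Y**2 + 2*Z**2

deg(f) = 2.
Substitute x = X/Z, y = Y/Z into f, then multiply by Z^2.
  monomial 1·x^2·y^0 ↦ 1·X^2·Y^0·Z^0.
  monomial -2·x^1·y^1 ↦ -2·X^1·Y^1·Z^0.
  monomial -1·x^0·y^2 ↦ -1·X^0·Y^2·Z^0.
  monomial 2·x^0·y^0 ↦ 2·X^0·Y^0·Z^2.
Collecting: F(X, Y, Z) = X**2 - 2*X*Y - Y**2 + 2*Z**2.


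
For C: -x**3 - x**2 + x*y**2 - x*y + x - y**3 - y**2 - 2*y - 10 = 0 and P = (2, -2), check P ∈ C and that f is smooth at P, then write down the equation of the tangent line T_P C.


Tangent line at P: -9*x - 20*y - 22 = 0.

Step 1: f(2, -2) = 0, so P lies on C.
Step 2: partial derivatives
  f_x(x, y) = -3*x**2 - 2*x + y**2 - y + 1, f_y(x, y) = 2*x*y - x - 3*y**2 - 2*y - 2.
  f_x(P) = -9, f_y(P) = -20 (gradient nonzero, so P is smooth).
Step 3: tangent line at P: -9·(x − 2) + -20·(y − -2) = 0.
Expanding: -9*x - 20*y - 22 = 0.


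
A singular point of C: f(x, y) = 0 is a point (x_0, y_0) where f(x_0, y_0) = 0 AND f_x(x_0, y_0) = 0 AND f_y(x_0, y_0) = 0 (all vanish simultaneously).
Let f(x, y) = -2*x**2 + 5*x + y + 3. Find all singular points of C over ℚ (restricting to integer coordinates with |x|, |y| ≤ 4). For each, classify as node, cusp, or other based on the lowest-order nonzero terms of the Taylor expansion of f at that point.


No singular points in the scanned grid; C is smooth there.

Compute partial derivatives:
  f_x = 5 - 4*x.
  f_y = 1.
f_y = 1 is a nonzero constant, so f_y never vanishes: no point (x, y) can satisfy f = f_x = f_y = 0. In particular no (x, y) ∈ {−4, ..., 4}² is singular; the curve is smooth.
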